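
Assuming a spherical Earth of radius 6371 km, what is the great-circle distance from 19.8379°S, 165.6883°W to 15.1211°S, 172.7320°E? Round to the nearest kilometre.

2346 km

Δλ = 172.7320 − -165.6883 = 338.4203°; wrapped into (−180°, 180°]: -21.5797°.
Δφ = -15.1211 − -19.8379 = 4.7168°.
a = sin²(Δφ/2) + cos φ₁ · cos φ₂ · sin²(Δλ/2) = 0.033519.
c = 2·atan2(√a, √(1−a)) = 0.36824 rad → d = 6371·c ≈ 2346.05 km.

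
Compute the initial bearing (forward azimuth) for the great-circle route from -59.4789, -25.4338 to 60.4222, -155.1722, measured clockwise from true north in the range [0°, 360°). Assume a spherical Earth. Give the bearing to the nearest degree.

294°

Δλ = -155.1722 − -25.4338 = -129.7384°.
θ = atan2( sin Δλ · cos φ₂ , cos φ₁ · sin φ₂ − sin φ₁ · cos φ₂ · cos Δλ )
  = atan2(-0.37957, 0.16984) = -65.893° → normalised to [0°, 360°): 294.107°.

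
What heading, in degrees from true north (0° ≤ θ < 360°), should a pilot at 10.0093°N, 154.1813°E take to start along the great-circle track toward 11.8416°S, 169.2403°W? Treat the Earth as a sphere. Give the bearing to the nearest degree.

120°

Δλ = -169.2403 − 154.1813 = -323.4216°; wrapped into (−180°, 180°]: 36.5784°.
θ = atan2( sin Δλ · cos φ₂ , cos φ₁ · sin φ₂ − sin φ₁ · cos φ₂ · cos Δλ )
  = atan2(0.58324, -0.33869) = 120.144° → normalised to [0°, 360°): 120.144°.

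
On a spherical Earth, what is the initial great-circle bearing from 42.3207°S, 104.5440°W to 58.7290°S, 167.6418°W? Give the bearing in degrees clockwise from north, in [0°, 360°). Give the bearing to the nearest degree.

Δλ = -167.6418 − -104.5440 = -63.0978°.
θ = atan2( sin Δλ · cos φ₂ , cos φ₁ · sin φ₂ − sin φ₁ · cos φ₂ · cos Δλ )
  = atan2(-0.46291, -0.47384) = -135.668° → normalised to [0°, 360°): 224.332°.

224°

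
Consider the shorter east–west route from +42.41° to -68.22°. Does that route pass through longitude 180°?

Signed shortest Δλ = ((-68.22 − 42.41 + 180) mod 360) − 180 = -110.63°.
Going west by 110.63° from +42.41° reaches -68.22° without touching 180°.

No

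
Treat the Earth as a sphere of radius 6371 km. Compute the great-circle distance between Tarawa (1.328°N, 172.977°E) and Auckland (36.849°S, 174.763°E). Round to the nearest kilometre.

Δλ = 174.763 − 172.977 = 1.786°.
Δφ = -36.849 − 1.328 = -38.177°.
a = sin²(Δφ/2) + cos φ₁ · cos φ₂ · sin²(Δλ/2) = 0.107142.
c = 2·atan2(√a, √(1−a)) = 0.66694 rad → d = 6371·c ≈ 4249.09 km.

4249 km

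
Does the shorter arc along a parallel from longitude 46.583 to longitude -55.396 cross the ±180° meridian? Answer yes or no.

No

Signed shortest Δλ = ((-55.396 − 46.583 + 180) mod 360) − 180 = -101.979°.
Going west by 101.979° from +46.583° reaches -55.396° without touching 180°.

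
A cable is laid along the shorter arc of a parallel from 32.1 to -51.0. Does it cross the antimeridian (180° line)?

No

Signed shortest Δλ = ((-51.0 − 32.1 + 180) mod 360) − 180 = -83.1°.
Going west by 83.1° from +32.1° reaches -51.0° without touching 180°.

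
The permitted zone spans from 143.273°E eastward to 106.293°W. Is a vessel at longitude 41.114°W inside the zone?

Band width going east from +143.273° to -106.293°: ((-106.293 − 143.273) mod 360) = 110.434°.
Offset of -41.114° east of the west edge: ((-41.114 − 143.273) mod 360) = 175.613°.
175.613° > 110.434° ⇒ outside.

No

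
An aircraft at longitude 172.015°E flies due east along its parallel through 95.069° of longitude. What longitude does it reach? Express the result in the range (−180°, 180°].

92.916°W

Start at +172.015°; shift +95.069° → +267.084°.
+267.084° lies outside (−180°, 180°]; subtract 360° → -92.916°.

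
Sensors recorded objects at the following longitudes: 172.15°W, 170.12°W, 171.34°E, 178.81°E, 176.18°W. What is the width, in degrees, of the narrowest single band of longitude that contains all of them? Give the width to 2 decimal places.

Sort the longitudes: -176.18°, -172.15°, -170.12°, +171.34°, +178.81°.
Eastward gaps between consecutive values (wrapping around): 4.03°, 2.03°, 341.46°, 7.47°, 5.01°.
Largest gap = 341.46° ⇒ minimal covering band is its complement: 360° − 341.46° = 18.54°.
Band runs from +171.34° eastward to -170.12°, crossing the antimeridian.

18.54°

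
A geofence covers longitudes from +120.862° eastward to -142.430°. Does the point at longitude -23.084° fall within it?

No

Band width going east from +120.862° to -142.430°: ((-142.430 − 120.862) mod 360) = 96.708°.
Offset of -23.084° east of the west edge: ((-23.084 − 120.862) mod 360) = 216.054°.
216.054° > 96.708° ⇒ outside.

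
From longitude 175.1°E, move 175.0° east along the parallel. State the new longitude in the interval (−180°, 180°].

9.9°W

Start at +175.1°; shift +175.0° → +350.1°.
+350.1° lies outside (−180°, 180°]; subtract 360° → -9.9°.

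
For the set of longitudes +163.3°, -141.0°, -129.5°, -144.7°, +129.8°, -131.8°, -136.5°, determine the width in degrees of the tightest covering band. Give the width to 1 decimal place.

100.7°

Sort the longitudes: -144.7°, -141.0°, -136.5°, -131.8°, -129.5°, +129.8°, +163.3°.
Eastward gaps between consecutive values (wrapping around): 3.7°, 4.5°, 4.7°, 2.3°, 259.3°, 33.5°, 52.0°.
Largest gap = 259.3° ⇒ minimal covering band is its complement: 360° − 259.3° = 100.7°.
Band runs from +129.8° eastward to -129.5°, crossing the antimeridian.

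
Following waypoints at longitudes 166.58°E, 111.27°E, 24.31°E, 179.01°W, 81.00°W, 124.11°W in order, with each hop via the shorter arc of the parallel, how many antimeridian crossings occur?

Leg 1: +166.58° → +111.27°, shortest Δλ = -55.31° (west) — does not cross 180°.
Leg 2: +111.27° → +24.31°, shortest Δλ = -86.96° (west) — does not cross 180°.
Leg 3: +24.31° → -179.01°, shortest Δλ = 156.68° (east) — crosses 180°.
Leg 4: -179.01° → -81.00°, shortest Δλ = 98.01° (east) — does not cross 180°.
Leg 5: -81.00° → -124.11°, shortest Δλ = -43.11° (west) — does not cross 180°.
Total crossings: 1.

1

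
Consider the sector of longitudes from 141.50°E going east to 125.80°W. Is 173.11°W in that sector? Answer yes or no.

Band width going east from +141.50° to -125.80°: ((-125.80 − 141.50) mod 360) = 92.70°.
Offset of -173.11° east of the west edge: ((-173.11 − 141.50) mod 360) = 45.39°.
45.39° ≤ 92.70° ⇒ inside.

Yes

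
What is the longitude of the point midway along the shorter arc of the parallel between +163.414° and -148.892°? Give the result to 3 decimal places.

-172.739°

Signed shortest Δλ from +163.414° to -148.892° is +47.694°.
Midpoint longitude = +163.414° + (+47.694°)/2 = +163.414° + 23.847° = +187.261°.
Normalise into (−180°, 180°]: -172.739°.
(The naïve average (+163.414 + -148.892)/2 = 7.261° is on the wrong side of the globe.)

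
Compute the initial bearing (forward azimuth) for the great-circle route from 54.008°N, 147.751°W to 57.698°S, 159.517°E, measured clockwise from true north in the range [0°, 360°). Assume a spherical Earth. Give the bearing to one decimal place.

209.3°

Δλ = 159.517 − -147.751 = 307.268°; wrapped into (−180°, 180°]: -52.732°.
θ = atan2( sin Δλ · cos φ₂ , cos φ₁ · sin φ₂ − sin φ₁ · cos φ₂ · cos Δλ )
  = atan2(-0.42527, -0.75854) = -150.723° → normalised to [0°, 360°): 209.277°.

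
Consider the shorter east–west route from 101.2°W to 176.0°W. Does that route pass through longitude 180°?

Signed shortest Δλ = ((-176.0 − -101.2 + 180) mod 360) − 180 = -74.8°.
Going west by 74.8° from -101.2° reaches -176.0° without touching 180°.

No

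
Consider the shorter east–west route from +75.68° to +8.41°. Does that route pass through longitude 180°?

Signed shortest Δλ = ((8.41 − 75.68 + 180) mod 360) − 180 = -67.27°.
Going west by 67.27° from +75.68° reaches +8.41° without touching 180°.

No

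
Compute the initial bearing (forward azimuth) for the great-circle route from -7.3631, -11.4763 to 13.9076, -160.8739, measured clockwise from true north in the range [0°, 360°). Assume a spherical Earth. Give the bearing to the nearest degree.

Δλ = -160.8739 − -11.4763 = -149.3976°.
θ = atan2( sin Δλ · cos φ₂ , cos φ₁ · sin φ₂ − sin φ₁ · cos φ₂ · cos Δλ )
  = atan2(-0.49415, 0.13130) = -75.120° → normalised to [0°, 360°): 284.880°.

285°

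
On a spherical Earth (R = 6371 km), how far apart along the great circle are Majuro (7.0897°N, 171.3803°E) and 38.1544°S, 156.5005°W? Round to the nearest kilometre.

Δλ = -156.5005 − 171.3803 = -327.8808°; wrapped into (−180°, 180°]: 32.1192°.
Δφ = -38.1544 − 7.0897 = -45.2441°.
a = sin²(Δφ/2) + cos φ₁ · cos φ₂ · sin²(Δλ/2) = 0.207674.
c = 2·atan2(√a, √(1−a)) = 0.94634 rad → d = 6371·c ≈ 6029.16 km.

6029 km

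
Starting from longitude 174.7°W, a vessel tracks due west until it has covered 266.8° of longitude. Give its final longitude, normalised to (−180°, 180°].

81.5°W

Start at -174.7°; shift −266.8° → -441.5°.
-441.5° lies outside (−180°, 180°]; add 360° → -81.5°.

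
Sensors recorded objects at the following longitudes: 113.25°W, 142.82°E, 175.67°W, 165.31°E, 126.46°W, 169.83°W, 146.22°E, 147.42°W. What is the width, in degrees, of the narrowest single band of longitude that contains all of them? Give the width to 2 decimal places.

103.93°

Sort the longitudes: -175.67°, -169.83°, -147.42°, -126.46°, -113.25°, +142.82°, +146.22°, +165.31°.
Eastward gaps between consecutive values (wrapping around): 5.84°, 22.41°, 20.96°, 13.21°, 256.07°, 3.40°, 19.09°, 19.02°.
Largest gap = 256.07° ⇒ minimal covering band is its complement: 360° − 256.07° = 103.93°.
Band runs from +142.82° eastward to -113.25°, crossing the antimeridian.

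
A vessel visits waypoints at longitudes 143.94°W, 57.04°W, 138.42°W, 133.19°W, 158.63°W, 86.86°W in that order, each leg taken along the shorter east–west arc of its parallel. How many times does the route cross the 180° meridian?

0

Leg 1: -143.94° → -57.04°, shortest Δλ = 86.9° (east) — does not cross 180°.
Leg 2: -57.04° → -138.42°, shortest Δλ = -81.38° (west) — does not cross 180°.
Leg 3: -138.42° → -133.19°, shortest Δλ = 5.23° (east) — does not cross 180°.
Leg 4: -133.19° → -158.63°, shortest Δλ = -25.44° (west) — does not cross 180°.
Leg 5: -158.63° → -86.86°, shortest Δλ = 71.77° (east) — does not cross 180°.
Total crossings: 0.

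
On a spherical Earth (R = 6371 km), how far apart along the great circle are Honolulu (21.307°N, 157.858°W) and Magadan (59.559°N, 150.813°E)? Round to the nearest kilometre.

5842 km

Δλ = 150.813 − -157.858 = 308.671°; wrapped into (−180°, 180°]: -51.329°.
Δφ = 59.559 − 21.307 = 38.252°.
a = sin²(Δφ/2) + cos φ₁ · cos φ₂ · sin²(Δλ/2) = 0.195892.
c = 2·atan2(√a, √(1−a)) = 0.91699 rad → d = 6371·c ≈ 5842.11 km.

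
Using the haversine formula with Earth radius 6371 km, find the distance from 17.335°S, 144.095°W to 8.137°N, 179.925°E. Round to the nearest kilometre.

Δλ = 179.925 − -144.095 = 324.020°; wrapped into (−180°, 180°]: -35.980°.
Δφ = 8.137 − -17.335 = 25.472°.
a = sin²(Δφ/2) + cos φ₁ · cos φ₂ · sin²(Δλ/2) = 0.138742.
c = 2·atan2(√a, √(1−a)) = 0.76336 rad → d = 6371·c ≈ 4863.37 km.

4863 km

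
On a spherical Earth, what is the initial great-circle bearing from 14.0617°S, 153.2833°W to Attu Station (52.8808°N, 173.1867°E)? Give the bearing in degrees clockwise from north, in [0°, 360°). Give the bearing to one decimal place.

Δλ = 173.1867 − -153.2833 = 326.4700°; wrapped into (−180°, 180°]: -33.5300°.
θ = atan2( sin Δλ · cos φ₂ , cos φ₁ · sin φ₂ − sin φ₁ · cos φ₂ · cos Δλ )
  = atan2(-0.33334, 0.89571) = -20.413° → normalised to [0°, 360°): 339.587°.

339.6°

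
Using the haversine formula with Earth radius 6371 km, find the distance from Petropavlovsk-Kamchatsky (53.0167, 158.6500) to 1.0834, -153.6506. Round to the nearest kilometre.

Δλ = -153.6506 − 158.6500 = -312.3006°; wrapped into (−180°, 180°]: 47.6994°.
Δφ = 1.0834 − 53.0167 = -51.9333°.
a = sin²(Δφ/2) + cos φ₁ · cos φ₂ · sin²(Δλ/2) = 0.290046.
c = 2·atan2(√a, √(1−a)) = 1.13745 rad → d = 6371·c ≈ 7246.71 km.

7247 km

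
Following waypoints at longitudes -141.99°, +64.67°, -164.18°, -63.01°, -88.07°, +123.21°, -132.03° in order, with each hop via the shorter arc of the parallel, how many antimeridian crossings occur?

4

Leg 1: -141.99° → +64.67°, shortest Δλ = -153.34° (west) — crosses 180°.
Leg 2: +64.67° → -164.18°, shortest Δλ = 131.15° (east) — crosses 180°.
Leg 3: -164.18° → -63.01°, shortest Δλ = 101.17° (east) — does not cross 180°.
Leg 4: -63.01° → -88.07°, shortest Δλ = -25.06° (west) — does not cross 180°.
Leg 5: -88.07° → +123.21°, shortest Δλ = -148.72° (west) — crosses 180°.
Leg 6: +123.21° → -132.03°, shortest Δλ = 104.76° (east) — crosses 180°.
Total crossings: 4.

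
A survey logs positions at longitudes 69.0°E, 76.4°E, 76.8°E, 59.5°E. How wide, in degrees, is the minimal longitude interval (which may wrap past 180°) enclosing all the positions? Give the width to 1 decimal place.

17.3°

Sort the longitudes: +59.5°, +69.0°, +76.4°, +76.8°.
Eastward gaps between consecutive values (wrapping around): 9.5°, 7.4°, 0.4°, 342.7°.
Largest gap = 342.7° ⇒ minimal covering band is its complement: 360° − 342.7° = 17.3°.
Band runs from +59.5° eastward to +76.8°.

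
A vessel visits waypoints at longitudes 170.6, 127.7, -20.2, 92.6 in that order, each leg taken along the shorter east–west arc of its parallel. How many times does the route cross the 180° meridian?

0

Leg 1: +170.6° → +127.7°, shortest Δλ = -42.9° (west) — does not cross 180°.
Leg 2: +127.7° → -20.2°, shortest Δλ = -147.9° (west) — does not cross 180°.
Leg 3: -20.2° → +92.6°, shortest Δλ = 112.8° (east) — does not cross 180°.
Total crossings: 0.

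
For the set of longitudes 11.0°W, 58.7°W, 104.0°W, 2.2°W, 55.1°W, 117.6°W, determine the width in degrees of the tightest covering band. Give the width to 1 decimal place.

Sort the longitudes: -117.6°, -104.0°, -58.7°, -55.1°, -11.0°, -2.2°.
Eastward gaps between consecutive values (wrapping around): 13.6°, 45.3°, 3.6°, 44.1°, 8.8°, 244.6°.
Largest gap = 244.6° ⇒ minimal covering band is its complement: 360° − 244.6° = 115.4°.
Band runs from -117.6° eastward to -2.2°.

115.4°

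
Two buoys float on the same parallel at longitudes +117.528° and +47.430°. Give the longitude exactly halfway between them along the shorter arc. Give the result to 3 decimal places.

+82.479°

Signed shortest Δλ from +117.528° to +47.430° is -70.098°.
Midpoint longitude = +117.528° + (-70.098°)/2 = +117.528° − 35.049° = +82.479°.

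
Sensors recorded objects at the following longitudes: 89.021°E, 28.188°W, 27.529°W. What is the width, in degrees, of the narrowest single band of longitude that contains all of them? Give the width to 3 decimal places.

Sort the longitudes: -28.188°, -27.529°, +89.021°.
Eastward gaps between consecutive values (wrapping around): 0.659°, 116.550°, 242.791°.
Largest gap = 242.791° ⇒ minimal covering band is its complement: 360° − 242.791° = 117.209°.
Band runs from -28.188° eastward to +89.021°.

117.209°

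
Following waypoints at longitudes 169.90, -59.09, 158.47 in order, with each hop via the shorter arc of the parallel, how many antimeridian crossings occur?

Leg 1: +169.90° → -59.09°, shortest Δλ = 131.01° (east) — crosses 180°.
Leg 2: -59.09° → +158.47°, shortest Δλ = -142.44° (west) — crosses 180°.
Total crossings: 2.

2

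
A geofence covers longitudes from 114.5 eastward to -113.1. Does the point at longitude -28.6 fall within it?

Band width going east from +114.5° to -113.1°: ((-113.1 − 114.5) mod 360) = 132.4°.
Offset of -28.6° east of the west edge: ((-28.6 − 114.5) mod 360) = 216.9°.
216.9° > 132.4° ⇒ outside.

No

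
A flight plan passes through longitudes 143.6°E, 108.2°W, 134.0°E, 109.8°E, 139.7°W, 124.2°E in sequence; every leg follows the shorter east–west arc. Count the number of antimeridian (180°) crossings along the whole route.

4

Leg 1: +143.6° → -108.2°, shortest Δλ = 108.2° (east) — crosses 180°.
Leg 2: -108.2° → +134.0°, shortest Δλ = -117.8° (west) — crosses 180°.
Leg 3: +134.0° → +109.8°, shortest Δλ = -24.2° (west) — does not cross 180°.
Leg 4: +109.8° → -139.7°, shortest Δλ = 110.5° (east) — crosses 180°.
Leg 5: -139.7° → +124.2°, shortest Δλ = -96.1° (west) — crosses 180°.
Total crossings: 4.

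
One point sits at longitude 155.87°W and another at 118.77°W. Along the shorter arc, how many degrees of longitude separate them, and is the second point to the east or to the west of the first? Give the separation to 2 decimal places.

Raw difference: -118.77 − -155.87 = 37.1°.
Normalise into (−180°, 180°]: 37.1° stays 37.1°.
Positive ⇒ the second point lies to the east; separation 37.10°.

37.10° east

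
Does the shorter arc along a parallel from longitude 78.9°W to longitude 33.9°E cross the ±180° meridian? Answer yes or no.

Signed shortest Δλ = ((33.9 − -78.9 + 180) mod 360) − 180 = 112.8°.
Going east by 112.8° from -78.9° reaches +33.9° without touching 180°.

No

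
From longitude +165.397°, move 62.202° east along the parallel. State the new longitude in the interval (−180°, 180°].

Start at +165.397°; shift +62.202° → +227.599°.
+227.599° lies outside (−180°, 180°]; subtract 360° → -132.401°.

-132.401°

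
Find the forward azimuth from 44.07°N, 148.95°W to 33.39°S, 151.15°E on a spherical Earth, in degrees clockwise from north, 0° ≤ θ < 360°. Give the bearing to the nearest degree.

226°

Δλ = 151.15 − -148.95 = 300.10°; wrapped into (−180°, 180°]: -59.90°.
θ = atan2( sin Δλ · cos φ₂ , cos φ₁ · sin φ₂ − sin φ₁ · cos φ₂ · cos Δλ )
  = atan2(-0.72235, -0.68665) = -133.549° → normalised to [0°, 360°): 226.451°.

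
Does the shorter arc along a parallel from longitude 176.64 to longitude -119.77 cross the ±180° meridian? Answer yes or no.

Yes

Naïve |-119.77 − 176.64| = 296.41° > 180°, so the shorter arc goes the other way round — across 180°.
Signed shortest Δλ = ((-119.77 − 176.64 + 180) mod 360) − 180 = 63.59°.
Going east by 63.59° from +176.64° passes through 180° before reaching -119.77°.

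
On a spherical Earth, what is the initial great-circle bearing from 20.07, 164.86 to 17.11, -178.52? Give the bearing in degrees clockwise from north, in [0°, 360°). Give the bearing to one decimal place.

97.9°

Δλ = -178.52 − 164.86 = -343.38°; wrapped into (−180°, 180°]: 16.62°.
θ = atan2( sin Δλ · cos φ₂ , cos φ₁ · sin φ₂ − sin φ₁ · cos φ₂ · cos Δλ )
  = atan2(0.27336, -0.03794) = 97.901° → normalised to [0°, 360°): 97.901°.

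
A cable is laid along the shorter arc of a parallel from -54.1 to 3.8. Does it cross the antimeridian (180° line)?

Signed shortest Δλ = ((3.8 − -54.1 + 180) mod 360) − 180 = 57.9°.
Going east by 57.9° from -54.1° reaches +3.8° without touching 180°.

No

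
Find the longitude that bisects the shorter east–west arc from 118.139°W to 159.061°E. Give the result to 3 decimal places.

Signed shortest Δλ from -118.139° to +159.061° is -82.800°.
Midpoint longitude = -118.139° + (-82.800°)/2 = -118.139° − 41.400° = -159.539°.
(The naïve average (-118.139 + +159.061)/2 = 20.461° is on the wrong side of the globe.)

159.539°W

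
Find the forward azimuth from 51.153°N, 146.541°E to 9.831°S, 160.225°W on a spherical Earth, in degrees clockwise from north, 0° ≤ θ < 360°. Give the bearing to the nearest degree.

Δλ = -160.225 − 146.541 = -306.766°; wrapped into (−180°, 180°]: 53.234°.
θ = atan2( sin Δλ · cos φ₂ , cos φ₁ · sin φ₂ − sin φ₁ · cos φ₂ · cos Δλ )
  = atan2(0.78932, -0.56642) = 125.663° → normalised to [0°, 360°): 125.663°.

126°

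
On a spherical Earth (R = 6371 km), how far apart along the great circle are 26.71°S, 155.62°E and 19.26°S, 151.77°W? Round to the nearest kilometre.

5412 km

Δλ = -151.77 − 155.62 = -307.39°; wrapped into (−180°, 180°]: 52.61°.
Δφ = -19.26 − -26.71 = 7.45°.
a = sin²(Δφ/2) + cos φ₁ · cos φ₂ · sin²(Δλ/2) = 0.169829.
c = 2·atan2(√a, √(1−a)) = 0.84952 rad → d = 6371·c ≈ 5412.30 km.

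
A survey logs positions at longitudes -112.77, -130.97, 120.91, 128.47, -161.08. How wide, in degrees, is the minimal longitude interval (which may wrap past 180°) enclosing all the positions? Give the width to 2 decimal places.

126.32°

Sort the longitudes: -161.08°, -130.97°, -112.77°, +120.91°, +128.47°.
Eastward gaps between consecutive values (wrapping around): 30.11°, 18.20°, 233.68°, 7.56°, 70.45°.
Largest gap = 233.68° ⇒ minimal covering band is its complement: 360° − 233.68° = 126.32°.
Band runs from +120.91° eastward to -112.77°, crossing the antimeridian.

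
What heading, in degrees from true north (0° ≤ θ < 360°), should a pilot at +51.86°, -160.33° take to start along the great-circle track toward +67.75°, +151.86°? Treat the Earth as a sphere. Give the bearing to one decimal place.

322.9°

Δλ = 151.86 − -160.33 = 312.19°; wrapped into (−180°, 180°]: -47.81°.
θ = atan2( sin Δλ · cos φ₂ , cos φ₁ · sin φ₂ − sin φ₁ · cos φ₂ · cos Δλ )
  = atan2(-0.28055, 0.37159) = -37.052° → normalised to [0°, 360°): 322.948°.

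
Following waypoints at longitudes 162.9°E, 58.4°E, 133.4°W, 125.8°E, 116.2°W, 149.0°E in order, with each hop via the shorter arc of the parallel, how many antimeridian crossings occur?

Leg 1: +162.9° → +58.4°, shortest Δλ = -104.5° (west) — does not cross 180°.
Leg 2: +58.4° → -133.4°, shortest Δλ = 168.2° (east) — crosses 180°.
Leg 3: -133.4° → +125.8°, shortest Δλ = -100.8° (west) — crosses 180°.
Leg 4: +125.8° → -116.2°, shortest Δλ = 118.0° (east) — crosses 180°.
Leg 5: -116.2° → +149.0°, shortest Δλ = -94.8° (west) — crosses 180°.
Total crossings: 4.

4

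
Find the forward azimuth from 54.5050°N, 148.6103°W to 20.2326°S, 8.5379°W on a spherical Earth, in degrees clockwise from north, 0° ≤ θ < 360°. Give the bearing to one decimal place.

57.4°

Δλ = -8.5379 − -148.6103 = 140.0724°.
θ = atan2( sin Δλ · cos φ₂ , cos φ₁ · sin φ₂ − sin φ₁ · cos φ₂ · cos Δλ )
  = atan2(0.60222, 0.38502) = 57.407° → normalised to [0°, 360°): 57.407°.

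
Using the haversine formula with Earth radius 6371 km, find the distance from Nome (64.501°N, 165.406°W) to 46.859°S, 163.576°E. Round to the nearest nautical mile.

Δλ = 163.576 − -165.406 = 328.982°; wrapped into (−180°, 180°]: -31.018°.
Δφ = -46.859 − 64.501 = -111.360°.
a = sin²(Δφ/2) + cos φ₁ · cos φ₂ · sin²(Δλ/2) = 0.703160.
c = 2·atan2(√a, √(1−a)) = 1.98922 rad → d = 6371·c ≈ 12673.32 km ≈ 6843.04 nmi.

6843 nmi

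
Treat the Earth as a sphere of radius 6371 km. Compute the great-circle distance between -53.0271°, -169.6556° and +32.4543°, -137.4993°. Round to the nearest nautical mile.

Δλ = -137.4993 − -169.6556 = 32.1563°.
Δφ = 32.4543 − -53.0271 = 85.4814°.
a = sin²(Δφ/2) + cos φ₁ · cos φ₂ · sin²(Δλ/2) = 0.499534.
c = 2·atan2(√a, √(1−a)) = 1.56987 rad → d = 6371·c ≈ 10001.61 km ≈ 5400.44 nmi.

5400 nmi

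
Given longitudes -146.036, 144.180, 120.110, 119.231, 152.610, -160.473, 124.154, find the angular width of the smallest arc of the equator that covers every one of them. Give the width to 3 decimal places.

94.733°

Sort the longitudes: -160.473°, -146.036°, +119.231°, +120.110°, +124.154°, +144.180°, +152.610°.
Eastward gaps between consecutive values (wrapping around): 14.437°, 265.267°, 0.879°, 4.044°, 20.026°, 8.430°, 46.917°.
Largest gap = 265.267° ⇒ minimal covering band is its complement: 360° − 265.267° = 94.733°.
Band runs from +119.231° eastward to -146.036°, crossing the antimeridian.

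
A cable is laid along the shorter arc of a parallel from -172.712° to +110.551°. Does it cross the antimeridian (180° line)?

Naïve |110.551 − -172.712| = 283.263° > 180°, so the shorter arc goes the other way round — across 180°.
Signed shortest Δλ = ((110.551 − -172.712 + 180) mod 360) − 180 = -76.737°.
Going west by 76.737° from -172.712° passes through 180° before reaching +110.551°.

Yes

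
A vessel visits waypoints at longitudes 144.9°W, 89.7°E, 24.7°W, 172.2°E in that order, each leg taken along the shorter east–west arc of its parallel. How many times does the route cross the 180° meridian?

Leg 1: -144.9° → +89.7°, shortest Δλ = -125.4° (west) — crosses 180°.
Leg 2: +89.7° → -24.7°, shortest Δλ = -114.4° (west) — does not cross 180°.
Leg 3: -24.7° → +172.2°, shortest Δλ = -163.1° (west) — crosses 180°.
Total crossings: 2.

2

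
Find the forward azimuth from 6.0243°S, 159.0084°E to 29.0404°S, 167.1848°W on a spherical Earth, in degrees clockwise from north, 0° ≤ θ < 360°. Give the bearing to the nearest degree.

130°

Δλ = -167.1848 − 159.0084 = -326.1932°; wrapped into (−180°, 180°]: 33.8068°.
θ = atan2( sin Δλ · cos φ₂ , cos φ₁ · sin φ₂ − sin φ₁ · cos φ₂ · cos Δλ )
  = atan2(0.48644, -0.40650) = 129.884° → normalised to [0°, 360°): 129.884°.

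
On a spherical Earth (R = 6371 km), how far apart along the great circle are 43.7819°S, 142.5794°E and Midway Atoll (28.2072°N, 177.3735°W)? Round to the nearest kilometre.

8984 km

Δλ = -177.3735 − 142.5794 = -319.9529°; wrapped into (−180°, 180°]: 40.0471°.
Δφ = 28.2072 − -43.7819 = 71.9891°.
a = sin²(Δφ/2) + cos φ₁ · cos φ₂ · sin²(Δλ/2) = 0.419995.
c = 2·atan2(√a, √(1−a)) = 1.41010 rad → d = 6371·c ≈ 8983.72 km.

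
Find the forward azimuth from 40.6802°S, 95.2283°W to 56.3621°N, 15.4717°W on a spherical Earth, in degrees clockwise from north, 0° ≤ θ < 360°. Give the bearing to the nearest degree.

Δλ = -15.4717 − -95.2283 = 79.7566°.
θ = atan2( sin Δλ · cos φ₂ , cos φ₁ · sin φ₂ − sin φ₁ · cos φ₂ · cos Δλ )
  = atan2(0.54511, 0.69559) = 38.085° → normalised to [0°, 360°): 38.085°.

38°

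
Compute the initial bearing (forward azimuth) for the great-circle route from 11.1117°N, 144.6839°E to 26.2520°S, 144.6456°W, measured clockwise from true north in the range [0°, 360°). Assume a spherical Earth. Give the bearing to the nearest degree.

120°

Δλ = -144.6456 − 144.6839 = -289.3295°; wrapped into (−180°, 180°]: 70.6705°.
θ = atan2( sin Δλ · cos φ₂ , cos φ₁ · sin φ₂ − sin φ₁ · cos φ₂ · cos Δλ )
  = atan2(0.84630, -0.49124) = 120.133° → normalised to [0°, 360°): 120.133°.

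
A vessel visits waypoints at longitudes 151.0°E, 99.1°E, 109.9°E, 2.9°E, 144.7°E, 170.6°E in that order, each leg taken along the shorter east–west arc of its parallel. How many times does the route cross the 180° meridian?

Leg 1: +151.0° → +99.1°, shortest Δλ = -51.9° (west) — does not cross 180°.
Leg 2: +99.1° → +109.9°, shortest Δλ = 10.8° (east) — does not cross 180°.
Leg 3: +109.9° → +2.9°, shortest Δλ = -107.0° (west) — does not cross 180°.
Leg 4: +2.9° → +144.7°, shortest Δλ = 141.8° (east) — does not cross 180°.
Leg 5: +144.7° → +170.6°, shortest Δλ = 25.9° (east) — does not cross 180°.
Total crossings: 0.

0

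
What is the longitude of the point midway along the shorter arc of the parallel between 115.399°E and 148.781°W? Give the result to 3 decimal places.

163.309°E

Signed shortest Δλ from +115.399° to -148.781° is +95.820°.
Midpoint longitude = +115.399° + (+95.820°)/2 = +115.399° + 47.910° = +163.309°.
(The naïve average (+115.399 + -148.781)/2 = -16.691° is on the wrong side of the globe.)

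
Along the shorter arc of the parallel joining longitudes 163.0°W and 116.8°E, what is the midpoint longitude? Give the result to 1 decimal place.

156.9°E

Signed shortest Δλ from -163.0° to +116.8° is -80.2°.
Midpoint longitude = -163.0° + (-80.2°)/2 = -163.0° − 40.1° = -203.1°.
Normalise into (−180°, 180°]: +156.9°.
(The naïve average (-163.0 + +116.8)/2 = -23.1° is on the wrong side of the globe.)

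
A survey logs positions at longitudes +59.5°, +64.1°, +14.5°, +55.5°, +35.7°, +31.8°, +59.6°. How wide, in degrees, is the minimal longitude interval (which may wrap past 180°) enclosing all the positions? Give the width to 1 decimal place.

Sort the longitudes: +14.5°, +31.8°, +35.7°, +55.5°, +59.5°, +59.6°, +64.1°.
Eastward gaps between consecutive values (wrapping around): 17.3°, 3.9°, 19.8°, 4.0°, 0.1°, 4.5°, 310.4°.
Largest gap = 310.4° ⇒ minimal covering band is its complement: 360° − 310.4° = 49.6°.
Band runs from +14.5° eastward to +64.1°.

49.6°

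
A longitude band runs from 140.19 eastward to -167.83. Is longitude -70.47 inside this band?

Band width going east from +140.19° to -167.83°: ((-167.83 − 140.19) mod 360) = 51.98°.
Offset of -70.47° east of the west edge: ((-70.47 − 140.19) mod 360) = 149.34°.
149.34° > 51.98° ⇒ outside.

No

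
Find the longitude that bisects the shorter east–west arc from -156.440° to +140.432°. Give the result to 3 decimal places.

Signed shortest Δλ from -156.440° to +140.432° is -63.128°.
Midpoint longitude = -156.440° + (-63.128°)/2 = -156.440° − 31.564° = -188.004°.
Normalise into (−180°, 180°]: +171.996°.
(The naïve average (-156.440 + +140.432)/2 = -8.004° is on the wrong side of the globe.)

+171.996°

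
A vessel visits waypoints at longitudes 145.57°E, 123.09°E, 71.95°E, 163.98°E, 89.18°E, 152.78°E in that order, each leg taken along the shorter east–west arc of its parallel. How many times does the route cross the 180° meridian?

Leg 1: +145.57° → +123.09°, shortest Δλ = -22.48° (west) — does not cross 180°.
Leg 2: +123.09° → +71.95°, shortest Δλ = -51.14° (west) — does not cross 180°.
Leg 3: +71.95° → +163.98°, shortest Δλ = 92.03° (east) — does not cross 180°.
Leg 4: +163.98° → +89.18°, shortest Δλ = -74.8° (west) — does not cross 180°.
Leg 5: +89.18° → +152.78°, shortest Δλ = 63.6° (east) — does not cross 180°.
Total crossings: 0.

0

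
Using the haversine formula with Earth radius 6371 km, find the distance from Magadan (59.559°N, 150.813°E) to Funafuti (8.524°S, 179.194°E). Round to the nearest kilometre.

7979 km

Δλ = 179.194 − 150.813 = 28.381°.
Δφ = -8.524 − 59.559 = -68.083°.
a = sin²(Δφ/2) + cos φ₁ · cos φ₂ · sin²(Δλ/2) = 0.343480.
c = 2·atan2(√a, √(1−a)) = 1.25240 rad → d = 6371·c ≈ 7979.07 km.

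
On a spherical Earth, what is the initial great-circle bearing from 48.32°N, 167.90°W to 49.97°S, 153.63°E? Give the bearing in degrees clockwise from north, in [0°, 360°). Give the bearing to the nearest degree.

204°

Δλ = 153.63 − -167.90 = 321.53°; wrapped into (−180°, 180°]: -38.47°.
θ = atan2( sin Δλ · cos φ₂ , cos φ₁ · sin φ₂ − sin φ₁ · cos φ₂ · cos Δλ )
  = atan2(-0.40013, -0.88528) = -155.678° → normalised to [0°, 360°): 204.322°.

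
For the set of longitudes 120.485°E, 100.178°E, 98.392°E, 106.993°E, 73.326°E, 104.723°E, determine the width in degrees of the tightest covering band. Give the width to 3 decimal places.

47.159°

Sort the longitudes: +73.326°, +98.392°, +100.178°, +104.723°, +106.993°, +120.485°.
Eastward gaps between consecutive values (wrapping around): 25.066°, 1.786°, 4.545°, 2.270°, 13.492°, 312.841°.
Largest gap = 312.841° ⇒ minimal covering band is its complement: 360° − 312.841° = 47.159°.
Band runs from +73.326° eastward to +120.485°.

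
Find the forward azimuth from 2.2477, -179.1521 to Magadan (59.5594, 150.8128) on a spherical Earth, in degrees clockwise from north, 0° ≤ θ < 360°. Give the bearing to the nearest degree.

Δλ = 150.8128 − -179.1521 = 329.9649°; wrapped into (−180°, 180°]: -30.0351°.
θ = atan2( sin Δλ · cos φ₂ , cos φ₁ · sin φ₂ − sin φ₁ · cos φ₂ · cos Δλ )
  = atan2(-0.25359, 0.84429) = -16.718° → normalised to [0°, 360°): 343.282°.

343°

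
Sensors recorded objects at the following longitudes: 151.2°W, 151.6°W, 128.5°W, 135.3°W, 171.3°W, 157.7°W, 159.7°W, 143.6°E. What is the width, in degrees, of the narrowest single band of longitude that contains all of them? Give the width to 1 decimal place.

Sort the longitudes: -171.3°, -159.7°, -157.7°, -151.6°, -151.2°, -135.3°, -128.5°, +143.6°.
Eastward gaps between consecutive values (wrapping around): 11.6°, 2.0°, 6.1°, 0.4°, 15.9°, 6.8°, 272.1°, 45.1°.
Largest gap = 272.1° ⇒ minimal covering band is its complement: 360° − 272.1° = 87.9°.
Band runs from +143.6° eastward to -128.5°, crossing the antimeridian.

87.9°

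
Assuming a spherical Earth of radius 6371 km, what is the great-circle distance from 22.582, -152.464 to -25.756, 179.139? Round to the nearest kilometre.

6185 km

Δλ = 179.139 − -152.464 = 331.603°; wrapped into (−180°, 180°]: -28.397°.
Δφ = -25.756 − 22.582 = -48.338°.
a = sin²(Δφ/2) + cos φ₁ · cos φ₂ · sin²(Δλ/2) = 0.217664.
c = 2·atan2(√a, √(1−a)) = 0.97076 rad → d = 6371·c ≈ 6184.72 km.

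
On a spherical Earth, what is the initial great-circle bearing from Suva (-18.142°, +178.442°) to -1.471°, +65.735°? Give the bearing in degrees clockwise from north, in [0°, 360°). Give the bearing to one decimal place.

261.1°

Δλ = 65.735 − 178.442 = -112.707°.
θ = atan2( sin Δλ · cos φ₂ , cos φ₁ · sin φ₂ − sin φ₁ · cos φ₂ · cos Δλ )
  = atan2(-0.92219, -0.14455) = -98.909° → normalised to [0°, 360°): 261.091°.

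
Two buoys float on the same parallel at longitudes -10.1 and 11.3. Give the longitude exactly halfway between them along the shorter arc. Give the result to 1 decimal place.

Signed shortest Δλ from -10.1° to +11.3° is +21.4°.
Midpoint longitude = -10.1° + (+21.4°)/2 = -10.1° + 10.7° = +0.6°.

+0.6°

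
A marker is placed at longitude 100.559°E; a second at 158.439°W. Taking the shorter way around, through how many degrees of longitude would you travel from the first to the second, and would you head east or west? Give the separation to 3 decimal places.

101.002° east

Raw difference: -158.439 − 100.559 = -258.998°.
Normalise into (−180°, 180°]: -258.998° + 360° = 101.002°.
Positive ⇒ the second point lies to the east; separation 101.002°.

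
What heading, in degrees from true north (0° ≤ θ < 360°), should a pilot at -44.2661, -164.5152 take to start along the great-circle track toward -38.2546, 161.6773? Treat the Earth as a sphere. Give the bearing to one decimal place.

Δλ = 161.6773 − -164.5152 = 326.1925°; wrapped into (−180°, 180°]: -33.8075°.
θ = atan2( sin Δλ · cos φ₂ , cos φ₁ · sin φ₂ − sin φ₁ · cos φ₂ · cos Δλ )
  = atan2(-0.43693, 0.01205) = -88.420° → normalised to [0°, 360°): 271.580°.

271.6°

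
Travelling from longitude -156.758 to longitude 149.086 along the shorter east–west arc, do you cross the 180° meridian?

Naïve |149.086 − -156.758| = 305.844° > 180°, so the shorter arc goes the other way round — across 180°.
Signed shortest Δλ = ((149.086 − -156.758 + 180) mod 360) − 180 = -54.156°.
Going west by 54.156° from -156.758° passes through 180° before reaching +149.086°.

Yes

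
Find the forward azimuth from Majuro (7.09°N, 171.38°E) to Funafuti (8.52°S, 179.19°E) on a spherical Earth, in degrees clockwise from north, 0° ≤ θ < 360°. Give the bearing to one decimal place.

153.4°

Δλ = 179.19 − 171.38 = 7.81°.
θ = atan2( sin Δλ · cos φ₂ , cos φ₁ · sin φ₂ − sin φ₁ · cos φ₂ · cos Δλ )
  = atan2(0.13439, -0.26796) = 153.365° → normalised to [0°, 360°): 153.365°.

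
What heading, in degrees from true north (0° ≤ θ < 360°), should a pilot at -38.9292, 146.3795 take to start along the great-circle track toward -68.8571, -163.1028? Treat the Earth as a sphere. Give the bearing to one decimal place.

154.4°

Δλ = -163.1028 − 146.3795 = -309.4823°; wrapped into (−180°, 180°]: 50.5177°.
θ = atan2( sin Δλ · cos φ₂ , cos φ₁ · sin φ₂ − sin φ₁ · cos φ₂ · cos Δλ )
  = atan2(0.27839, -0.58145) = 154.415° → normalised to [0°, 360°): 154.415°.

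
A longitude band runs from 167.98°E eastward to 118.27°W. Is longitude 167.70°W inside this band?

Band width going east from +167.98° to -118.27°: ((-118.27 − 167.98) mod 360) = 73.75°.
Offset of -167.70° east of the west edge: ((-167.70 − 167.98) mod 360) = 24.32°.
24.32° ≤ 73.75° ⇒ inside.

Yes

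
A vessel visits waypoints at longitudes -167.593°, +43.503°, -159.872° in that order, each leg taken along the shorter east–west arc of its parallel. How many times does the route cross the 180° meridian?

2

Leg 1: -167.593° → +43.503°, shortest Δλ = -148.904° (west) — crosses 180°.
Leg 2: +43.503° → -159.872°, shortest Δλ = 156.625° (east) — crosses 180°.
Total crossings: 2.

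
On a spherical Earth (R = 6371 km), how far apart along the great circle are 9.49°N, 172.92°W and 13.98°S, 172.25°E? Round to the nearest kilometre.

Δλ = 172.25 − -172.92 = 345.17°; wrapped into (−180°, 180°]: -14.83°.
Δφ = -13.98 − 9.49 = -23.47°.
a = sin²(Δφ/2) + cos φ₁ · cos φ₂ · sin²(Δλ/2) = 0.057306.
c = 2·atan2(√a, √(1−a)) = 0.48347 rad → d = 6371·c ≈ 3080.19 km.

3080 km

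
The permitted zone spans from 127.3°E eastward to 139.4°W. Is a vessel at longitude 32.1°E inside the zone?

No

Band width going east from +127.3° to -139.4°: ((-139.4 − 127.3) mod 360) = 93.3°.
Offset of +32.1° east of the west edge: ((32.1 − 127.3) mod 360) = 264.8°.
264.8° > 93.3° ⇒ outside.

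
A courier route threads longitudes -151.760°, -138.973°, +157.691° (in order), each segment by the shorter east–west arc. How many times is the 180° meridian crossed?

1

Leg 1: -151.760° → -138.973°, shortest Δλ = 12.787° (east) — does not cross 180°.
Leg 2: -138.973° → +157.691°, shortest Δλ = -63.336° (west) — crosses 180°.
Total crossings: 1.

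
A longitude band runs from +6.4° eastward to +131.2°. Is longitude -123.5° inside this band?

Band width going east from +6.4° to +131.2°: ((131.2 − 6.4) mod 360) = 124.8°.
Offset of -123.5° east of the west edge: ((-123.5 − 6.4) mod 360) = 230.1°.
230.1° > 124.8° ⇒ outside.

No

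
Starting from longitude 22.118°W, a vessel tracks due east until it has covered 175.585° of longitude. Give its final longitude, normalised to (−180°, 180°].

Start at -22.118°; shift +175.585° → +153.467°.
+153.467° already lies in (−180°, 180°].

153.467°E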